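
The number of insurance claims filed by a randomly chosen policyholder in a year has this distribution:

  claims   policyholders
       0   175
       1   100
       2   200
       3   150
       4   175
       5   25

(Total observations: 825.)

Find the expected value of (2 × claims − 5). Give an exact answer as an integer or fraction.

-23/33

Total = 825, so P(claims=0) = 175/825, etc.
E[2x-5] = (7/33)·(-5) + (4/33)·(-3) + (8/33)·(-1) + (2/11)·1 + (7/33)·3 + (1/33)·5
     = -23/33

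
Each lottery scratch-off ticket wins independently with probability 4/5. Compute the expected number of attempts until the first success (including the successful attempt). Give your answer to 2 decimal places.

For a geometric distribution, E[trials] = 1/p = 1/(4/5) = 5/4.
≈ 1.25

1.25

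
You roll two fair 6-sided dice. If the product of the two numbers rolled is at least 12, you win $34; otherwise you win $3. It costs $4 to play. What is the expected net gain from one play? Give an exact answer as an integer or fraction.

491/36 dollars

E[payout] = (19/36)·3 + (17/36)·34 = 635/36
Expected profit = 635/36 − 4 = 491/36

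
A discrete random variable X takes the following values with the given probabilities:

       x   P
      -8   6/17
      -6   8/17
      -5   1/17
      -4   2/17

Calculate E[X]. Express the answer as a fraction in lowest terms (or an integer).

E[X] = (6/17)·(-8) + (8/17)·(-6) + (1/17)·(-5) + (2/17)·(-4)
     = -109/17

-109/17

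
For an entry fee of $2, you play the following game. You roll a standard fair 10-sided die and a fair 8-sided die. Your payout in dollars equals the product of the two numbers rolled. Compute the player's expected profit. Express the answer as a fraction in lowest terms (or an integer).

91/4 dollars

Distribution of the product of the two numbers rolled: 1 w.p. 1/80, 2 w.p. 1/40, 3 w.p. 1/40, 4 w.p. 3/80, 5 w.p. 1/40, 6 w.p. 1/20, …
E[payout] = (1/80)·1 + (1/40)·2 + (1/40)·3 + (3/80)·4 + (1/40)·5 + (1/20)·6 + (1/40)·7 + (1/20)·8 + (1/40)·9 + (3/80)·10 + (1/20)·12 + (1/40)·14 + (1/40)·15 + (3/80)·16 + (3/80)·18 + (3/80)·20 + (1/40)·21 + (1/20)·24 + (1/80)·25 + (1/80)·27 + (1/40)·28 + (3/80)·30 + (1/40)·32 + (1/40)·35 + (1/40)·36 + (3/80)·40 + (1/40)·42 + (1/80)·45 + (1/40)·48 + (1/80)·49 + (1/80)·50 + (1/80)·54 + (1/40)·56 + (1/80)·60 + (1/80)·63 + (1/80)·64 + (1/80)·70 + (1/80)·72 + (1/80)·80 = 99/4
Expected profit = 99/4 − 2 = 91/4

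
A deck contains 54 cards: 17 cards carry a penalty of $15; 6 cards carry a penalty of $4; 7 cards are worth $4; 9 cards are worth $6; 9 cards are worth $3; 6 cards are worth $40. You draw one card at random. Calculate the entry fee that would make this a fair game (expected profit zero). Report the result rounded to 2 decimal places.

$1.30

E[payout] = (17/54)·(-15) + (6/54)·(-4) + (7/54)·4 + (9/54)·6 + (9/54)·3 + (6/54)·40 = 35/27
Fair fee = E[payout] = 35/27 ≈ $1.30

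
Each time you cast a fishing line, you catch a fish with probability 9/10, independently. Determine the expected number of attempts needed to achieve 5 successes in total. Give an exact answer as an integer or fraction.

50/9

By linearity (sum of 5 independent geometric waits), E[trials] = 5/p = 5/(9/10) = 50/9.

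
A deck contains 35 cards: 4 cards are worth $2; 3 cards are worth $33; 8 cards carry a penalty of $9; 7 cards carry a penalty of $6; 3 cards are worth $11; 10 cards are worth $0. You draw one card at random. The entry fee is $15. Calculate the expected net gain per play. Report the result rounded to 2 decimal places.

E[payout] = (4/35)·2 + (3/35)·33 + (8/35)·(-9) + (7/35)·(-6) + (3/35)·11 + (10/35)·0 = 26/35
Expected profit = 26/35 − 15 = -499/35 ≈ -$14.26

-$14.26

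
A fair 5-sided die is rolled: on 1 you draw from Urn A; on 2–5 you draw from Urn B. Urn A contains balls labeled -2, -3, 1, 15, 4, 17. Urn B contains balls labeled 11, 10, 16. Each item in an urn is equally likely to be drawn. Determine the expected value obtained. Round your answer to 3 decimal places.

10.933

E[X | Urn A] = (-2 − 3 + 1 + 15 + 4 + 17)/6 = 16/3
E[X | Urn B] = (11 + 10 + 16)/3 = 37/3
E[X] = (1/5)·16/3 + (4/5)·37/3 = 164/15 ≈ 10.933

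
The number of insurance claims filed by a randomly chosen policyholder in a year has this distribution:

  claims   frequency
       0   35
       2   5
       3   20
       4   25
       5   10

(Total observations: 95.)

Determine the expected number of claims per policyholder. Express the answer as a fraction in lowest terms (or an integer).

44/19

Total = 95, so P(claims=0) = 35/95, etc.
E[X] = (7/19)·0 + (1/19)·2 + (4/19)·3 + (5/19)·4 + (2/19)·5
     = 44/19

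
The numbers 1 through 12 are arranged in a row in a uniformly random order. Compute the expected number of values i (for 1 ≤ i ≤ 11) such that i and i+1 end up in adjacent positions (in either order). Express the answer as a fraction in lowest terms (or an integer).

11/6

For each i ∈ {1,…,11}, let Xᵢ = 1 if i and i+1 are adjacent. P(Xᵢ=1) = 2·(12−1)!/12! = 2/12.
By linearity, E[ΣXᵢ] = (11)·(2/12) = 11/6.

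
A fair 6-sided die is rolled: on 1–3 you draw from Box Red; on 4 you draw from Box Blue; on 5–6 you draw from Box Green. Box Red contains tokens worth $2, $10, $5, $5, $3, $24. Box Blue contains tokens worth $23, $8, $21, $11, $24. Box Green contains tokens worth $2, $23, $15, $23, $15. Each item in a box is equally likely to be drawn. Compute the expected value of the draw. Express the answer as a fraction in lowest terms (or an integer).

731/60 dollars

E[X | Box Red] = (2 + 10 + 5 + 5 + 3 + 24)/6 = 49/6
E[X | Box Blue] = (23 + 8 + 21 + 11 + 24)/5 = 87/5
E[X | Box Green] = (2 + 23 + 15 + 23 + 15)/5 = 78/5
E[X] = (1/2)·49/6 + (1/6)·87/5 + (1/3)·78/5 = 731/60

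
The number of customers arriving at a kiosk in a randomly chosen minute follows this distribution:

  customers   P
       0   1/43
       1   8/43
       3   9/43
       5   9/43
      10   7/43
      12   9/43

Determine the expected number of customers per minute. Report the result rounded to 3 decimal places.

E[X] = (1/43)·0 + (8/43)·1 + (9/43)·3 + (9/43)·5 + (7/43)·10 + (9/43)·12
     = 6 ≈ 6.000

6.000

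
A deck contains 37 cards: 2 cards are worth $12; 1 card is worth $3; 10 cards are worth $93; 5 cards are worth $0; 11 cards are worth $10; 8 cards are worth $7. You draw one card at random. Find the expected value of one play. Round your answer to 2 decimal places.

$30.35

E[payout] = (2/37)·12 + (1/37)·3 + (10/37)·93 + (5/37)·0 + (11/37)·10 + (8/37)·7 = 1123/37
≈ $30.35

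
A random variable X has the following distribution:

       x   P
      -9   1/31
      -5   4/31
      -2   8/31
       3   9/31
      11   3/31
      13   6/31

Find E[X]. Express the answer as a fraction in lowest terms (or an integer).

E[X] = (1/31)·(-9) + (4/31)·(-5) + (8/31)·(-2) + (9/31)·3 + (3/31)·11 + (6/31)·13
     = 3

3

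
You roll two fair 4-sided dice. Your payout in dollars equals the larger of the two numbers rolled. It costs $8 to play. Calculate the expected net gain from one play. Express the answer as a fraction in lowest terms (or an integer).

Distribution of the larger of the two numbers rolled: 1 w.p. 1/16, 2 w.p. 3/16, 3 w.p. 5/16, 4 w.p. 7/16
E[payout] = (1/16)·1 + (3/16)·2 + (5/16)·3 + (7/16)·4 = 25/8
Expected profit = 25/8 − 8 = -39/8

-39/8 dollars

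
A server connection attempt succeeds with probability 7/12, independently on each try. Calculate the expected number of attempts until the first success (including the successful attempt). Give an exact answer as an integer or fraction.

12/7

For a geometric distribution, E[trials] = 1/p = 1/(7/12) = 12/7.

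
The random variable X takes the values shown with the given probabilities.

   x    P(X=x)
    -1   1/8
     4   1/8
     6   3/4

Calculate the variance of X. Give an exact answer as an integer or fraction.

343/64

E[X] = (1/8)·(-1) + (1/8)·4 + (3/4)·6 = 39/8
E[X²] = (1/8)·1 + (1/8)·16 + (3/4)·36 = 233/8
Var(X) = 233/8 − (39/8)² = 343/64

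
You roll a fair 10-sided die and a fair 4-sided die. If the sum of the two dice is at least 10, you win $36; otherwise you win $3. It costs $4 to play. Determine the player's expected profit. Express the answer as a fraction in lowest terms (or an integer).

211/20 dollars

E[payout] = (13/20)·3 + (7/20)·36 = 291/20
Expected profit = 291/20 − 4 = 211/20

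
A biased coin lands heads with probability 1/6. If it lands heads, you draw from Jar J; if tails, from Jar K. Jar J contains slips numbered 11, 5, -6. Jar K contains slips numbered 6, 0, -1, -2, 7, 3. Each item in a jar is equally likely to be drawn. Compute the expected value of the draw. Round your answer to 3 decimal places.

2.361

E[X | Jar J] = (11 + 5 − 6)/3 = 10/3
E[X | Jar K] = (6 + 0 − 1 − 2 + 7 + 3)/6 = 13/6
E[X] = (1/6)·10/3 + (5/6)·13/6 = 85/36 ≈ 2.361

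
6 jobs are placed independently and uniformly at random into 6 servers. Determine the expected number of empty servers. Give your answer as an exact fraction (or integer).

Let Xⱼ=1 if server j is empty. P(Xⱼ=1) = ((6-1)/6)^6 = 15625/46656.
By linearity, E[#empty] = 6·15625/46656 = 15625/7776.

15625/7776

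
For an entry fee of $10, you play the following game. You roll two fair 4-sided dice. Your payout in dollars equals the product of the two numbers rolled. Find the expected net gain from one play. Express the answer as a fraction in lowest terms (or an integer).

-15/4 dollars

Distribution of the product of the two numbers rolled: 1 w.p. 1/16, 2 w.p. 1/8, 3 w.p. 1/8, 4 w.p. 3/16, 6 w.p. 1/8, 8 w.p. 1/8, …
E[payout] = (1/16)·1 + (1/8)·2 + (1/8)·3 + (3/16)·4 + (1/8)·6 + (1/8)·8 + (1/16)·9 + (1/8)·12 + (1/16)·16 = 25/4
Expected profit = 25/4 − 10 = -15/4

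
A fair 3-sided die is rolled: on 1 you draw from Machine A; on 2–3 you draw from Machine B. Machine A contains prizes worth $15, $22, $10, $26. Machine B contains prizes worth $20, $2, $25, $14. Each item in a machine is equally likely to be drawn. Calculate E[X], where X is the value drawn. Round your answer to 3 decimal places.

$16.250

E[X | Machine A] = (15 + 22 + 10 + 26)/4 = 73/4
E[X | Machine B] = (20 + 2 + 25 + 14)/4 = 61/4
E[X] = (1/3)·73/4 + (2/3)·61/4 = 65/4 ≈ 16.250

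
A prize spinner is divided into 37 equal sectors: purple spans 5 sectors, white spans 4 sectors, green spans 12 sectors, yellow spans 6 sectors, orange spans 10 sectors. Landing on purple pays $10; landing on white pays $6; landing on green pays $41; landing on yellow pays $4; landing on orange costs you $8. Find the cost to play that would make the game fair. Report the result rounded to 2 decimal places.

E[payout] = (5/37)·10 + (4/37)·6 + (12/37)·41 + (6/37)·4 + (10/37)·(-8) = 510/37
Fair fee = E[payout] = 510/37 ≈ $13.78

$13.78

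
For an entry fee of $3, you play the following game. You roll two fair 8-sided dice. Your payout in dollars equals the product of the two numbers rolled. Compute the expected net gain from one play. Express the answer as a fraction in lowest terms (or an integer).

Distribution of the product of the two numbers rolled: 1 w.p. 1/64, 2 w.p. 1/32, 3 w.p. 1/32, 4 w.p. 3/64, 5 w.p. 1/32, 6 w.p. 1/16, …
E[payout] = (1/64)·1 + (1/32)·2 + (1/32)·3 + (3/64)·4 + (1/32)·5 + (1/16)·6 + (1/32)·7 + (1/16)·8 + (1/64)·9 + (1/32)·10 + (1/16)·12 + (1/32)·14 + (1/32)·15 + (3/64)·16 + (1/32)·18 + (1/32)·20 + (1/32)·21 + (1/16)·24 + (1/64)·25 + (1/32)·28 + (1/32)·30 + (1/32)·32 + (1/32)·35 + (1/64)·36 + (1/32)·40 + (1/32)·42 + (1/32)·48 + (1/64)·49 + (1/32)·56 + (1/64)·64 = 81/4
Expected profit = 81/4 − 3 = 69/4

69/4 dollars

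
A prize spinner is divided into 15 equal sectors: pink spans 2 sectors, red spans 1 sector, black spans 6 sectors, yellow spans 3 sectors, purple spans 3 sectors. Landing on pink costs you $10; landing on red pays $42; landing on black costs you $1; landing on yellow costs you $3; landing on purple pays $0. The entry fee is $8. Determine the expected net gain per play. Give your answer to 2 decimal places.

-$7.53

E[payout] = (2/15)·(-10) + (1/15)·42 + (6/15)·(-1) + (3/15)·(-3) + (3/15)·0 = 7/15
Expected profit = 7/15 − 8 = -113/15 ≈ -$7.53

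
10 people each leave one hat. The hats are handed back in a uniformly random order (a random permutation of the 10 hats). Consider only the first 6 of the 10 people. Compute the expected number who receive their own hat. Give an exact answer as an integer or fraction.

3/5

Let Xᵢ = 1 if person i gets their own hat. For each i, P(Xᵢ=1) = 1/10.
By linearity of expectation, E[X₁+…+X_6] = 6·(1/10) = 3/5.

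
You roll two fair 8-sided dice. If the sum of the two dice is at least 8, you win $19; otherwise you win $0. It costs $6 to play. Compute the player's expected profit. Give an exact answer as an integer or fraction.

E[payout] = (21/64)·0 + (43/64)·19 = 817/64
Expected profit = 817/64 − 6 = 433/64

433/64 dollars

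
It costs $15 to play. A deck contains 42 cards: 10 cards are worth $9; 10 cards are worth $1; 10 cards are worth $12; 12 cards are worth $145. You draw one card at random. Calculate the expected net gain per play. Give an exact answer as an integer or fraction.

95/3 dollars

E[payout] = (10/42)·9 + (10/42)·1 + (10/42)·12 + (12/42)·145 = 140/3
Expected profit = 140/3 − 15 = 95/3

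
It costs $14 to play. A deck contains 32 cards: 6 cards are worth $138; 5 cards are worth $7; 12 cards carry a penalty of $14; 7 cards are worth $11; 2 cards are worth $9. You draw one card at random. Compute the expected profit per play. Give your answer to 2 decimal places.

E[payout] = (6/32)·138 + (5/32)·7 + (12/32)·(-14) + (7/32)·11 + (2/32)·9 = 395/16
Expected profit = 395/16 − 14 = 171/16 ≈ $10.69

$10.69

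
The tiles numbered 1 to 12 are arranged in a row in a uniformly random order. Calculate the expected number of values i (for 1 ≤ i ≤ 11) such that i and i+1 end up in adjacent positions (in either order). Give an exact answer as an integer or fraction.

For each i ∈ {1,…,11}, let Xᵢ = 1 if i and i+1 are adjacent. P(Xᵢ=1) = 2·(12−1)!/12! = 2/12.
By linearity, E[ΣXᵢ] = (11)·(2/12) = 11/6.

11/6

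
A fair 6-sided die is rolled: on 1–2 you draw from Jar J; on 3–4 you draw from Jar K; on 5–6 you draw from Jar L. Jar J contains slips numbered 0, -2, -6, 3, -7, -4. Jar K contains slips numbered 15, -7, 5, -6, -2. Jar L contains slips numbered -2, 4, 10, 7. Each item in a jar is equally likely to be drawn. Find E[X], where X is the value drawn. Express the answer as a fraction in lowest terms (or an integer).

37/36

E[X | Jar J] = (0 − 2 − 6 + 3 − 7 − 4)/6 = -8/3
E[X | Jar K] = (15 − 7 + 5 − 6 − 2)/5 = 1
E[X | Jar L] = (-2 + 4 + 10 + 7)/4 = 19/4
E[X] = (1/3)·(-8/3) + (1/3)·1 + (1/3)·19/4 = 37/36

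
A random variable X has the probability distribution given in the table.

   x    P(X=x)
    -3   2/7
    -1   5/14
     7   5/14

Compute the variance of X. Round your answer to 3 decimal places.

18.776

E[X] = (2/7)·(-3) + (5/14)·(-1) + (5/14)·7 = 9/7
E[X²] = (2/7)·9 + (5/14)·1 + (5/14)·49 = 143/7
Var(X) = 143/7 − (9/7)² = 920/49 ≈ 18.776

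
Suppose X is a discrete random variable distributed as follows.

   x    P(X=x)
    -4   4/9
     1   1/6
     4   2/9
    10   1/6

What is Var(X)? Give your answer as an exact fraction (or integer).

8621/324

E[X] = (4/9)·(-4) + (1/6)·1 + (2/9)·4 + (1/6)·10 = 17/18
E[X²] = (4/9)·16 + (1/6)·1 + (2/9)·16 + (1/6)·100 = 55/2
Var(X) = 55/2 − (17/18)² = 8621/324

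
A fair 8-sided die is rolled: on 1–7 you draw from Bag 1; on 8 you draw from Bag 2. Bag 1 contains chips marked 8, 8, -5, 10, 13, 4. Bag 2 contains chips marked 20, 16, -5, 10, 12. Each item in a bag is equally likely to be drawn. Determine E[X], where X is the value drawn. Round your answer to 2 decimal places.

6.87

E[X | Bag 1] = (8 + 8 − 5 + 10 + 13 + 4)/6 = 19/3
E[X | Bag 2] = (20 + 16 − 5 + 10 + 12)/5 = 53/5
E[X] = (7/8)·19/3 + (1/8)·53/5 = 103/15 ≈ 6.87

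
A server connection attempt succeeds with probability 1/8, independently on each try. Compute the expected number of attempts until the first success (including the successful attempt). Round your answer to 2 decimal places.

8.00

For a geometric distribution, E[trials] = 1/p = 1/(1/8) = 8.
≈ 8.00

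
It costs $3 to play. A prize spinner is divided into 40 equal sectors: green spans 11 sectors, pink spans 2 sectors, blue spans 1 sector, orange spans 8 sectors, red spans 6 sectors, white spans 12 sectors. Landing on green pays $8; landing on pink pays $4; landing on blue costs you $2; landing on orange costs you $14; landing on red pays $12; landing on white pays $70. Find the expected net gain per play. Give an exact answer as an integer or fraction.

387/20 dollars

E[payout] = (11/40)·8 + (2/40)·4 + (1/40)·(-2) + (8/40)·(-14) + (6/40)·12 + (12/40)·70 = 447/20
Expected profit = 447/20 − 3 = 387/20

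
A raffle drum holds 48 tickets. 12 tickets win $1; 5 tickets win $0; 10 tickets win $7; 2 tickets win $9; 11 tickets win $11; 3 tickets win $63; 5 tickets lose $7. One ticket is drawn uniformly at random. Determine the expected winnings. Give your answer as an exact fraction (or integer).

E[payout] = (12/48)·1 + (5/48)·0 + (10/48)·7 + (2/48)·9 + (11/48)·11 + (3/48)·63 + (5/48)·(-7) = 125/16

125/16 dollars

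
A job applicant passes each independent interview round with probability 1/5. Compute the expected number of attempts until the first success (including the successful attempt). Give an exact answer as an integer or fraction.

For a geometric distribution, E[trials] = 1/p = 1/(1/5) = 5.

5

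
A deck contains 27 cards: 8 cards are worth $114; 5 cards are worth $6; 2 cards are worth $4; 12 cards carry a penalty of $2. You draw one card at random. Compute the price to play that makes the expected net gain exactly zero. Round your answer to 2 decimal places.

E[payout] = (8/27)·114 + (5/27)·6 + (2/27)·4 + (12/27)·(-2) = 926/27
Fair fee = E[payout] = 926/27 ≈ $34.30

$34.30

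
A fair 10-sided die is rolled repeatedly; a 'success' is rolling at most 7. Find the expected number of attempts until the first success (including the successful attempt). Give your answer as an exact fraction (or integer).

10/7

For a geometric distribution, E[trials] = 1/p = 1/(7/10) = 10/7.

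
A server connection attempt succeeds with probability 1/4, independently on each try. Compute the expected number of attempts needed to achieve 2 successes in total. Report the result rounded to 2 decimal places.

8.00

By linearity (sum of 2 independent geometric waits), E[trials] = 2/p = 2/(1/4) = 8.
≈ 8.00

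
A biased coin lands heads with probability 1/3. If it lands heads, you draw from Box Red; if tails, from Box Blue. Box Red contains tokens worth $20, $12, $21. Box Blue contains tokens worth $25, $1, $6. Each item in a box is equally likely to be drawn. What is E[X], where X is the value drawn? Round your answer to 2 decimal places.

E[X | Box Red] = (20 + 12 + 21)/3 = 53/3
E[X | Box Blue] = (25 + 1 + 6)/3 = 32/3
E[X] = (1/3)·53/3 + (2/3)·32/3 = 13 ≈ 13.00

$13.00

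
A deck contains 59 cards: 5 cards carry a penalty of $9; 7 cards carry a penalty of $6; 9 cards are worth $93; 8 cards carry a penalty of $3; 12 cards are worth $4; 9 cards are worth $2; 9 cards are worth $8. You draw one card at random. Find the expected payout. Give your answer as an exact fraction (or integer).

E[payout] = (5/59)·(-9) + (7/59)·(-6) + (9/59)·93 + (8/59)·(-3) + (12/59)·4 + (9/59)·2 + (9/59)·8 = 864/59

864/59 dollars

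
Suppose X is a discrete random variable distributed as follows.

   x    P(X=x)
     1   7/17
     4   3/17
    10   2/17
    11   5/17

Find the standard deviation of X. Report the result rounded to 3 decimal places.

4.474

E[X] = 94/17, E[X²] = 860/17
Var(X) = E[X²] − (E[X])² = 860/17 − 8836/289 = 5784/289
SD(X) = √(5784/289) ≈ 4.474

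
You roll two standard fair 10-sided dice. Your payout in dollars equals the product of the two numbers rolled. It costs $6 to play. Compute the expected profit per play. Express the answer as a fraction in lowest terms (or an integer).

97/4 dollars

Distribution of the product of the two numbers rolled: 1 w.p. 1/100, 2 w.p. 1/50, 3 w.p. 1/50, 4 w.p. 3/100, 5 w.p. 1/50, 6 w.p. 1/25, …
E[payout] = (1/100)·1 + (1/50)·2 + (1/50)·3 + (3/100)·4 + (1/50)·5 + (1/25)·6 + (1/50)·7 + (1/25)·8 + (3/100)·9 + (1/25)·10 + (1/25)·12 + (1/50)·14 + (1/50)·15 + (3/100)·16 + (1/25)·18 + (1/25)·20 + (1/50)·21 + (1/25)·24 + (1/100)·25 + (1/50)·27 + (1/50)·28 + (1/25)·30 + (1/50)·32 + (1/50)·35 + (3/100)·36 + (1/25)·40 + (1/50)·42 + (1/50)·45 + (1/50)·48 + (1/100)·49 + (1/50)·50 + (1/50)·54 + (1/50)·56 + (1/50)·60 + (1/50)·63 + (1/100)·64 + (1/50)·70 + (1/50)·72 + (1/50)·80 + (1/100)·81 + (1/50)·90 + (1/100)·100 = 121/4
Expected profit = 121/4 − 6 = 97/4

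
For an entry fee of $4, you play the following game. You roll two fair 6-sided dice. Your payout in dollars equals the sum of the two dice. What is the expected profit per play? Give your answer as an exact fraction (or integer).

Distribution of the sum of the two dice: 2 w.p. 1/36, 3 w.p. 1/18, 4 w.p. 1/12, 5 w.p. 1/9, 6 w.p. 5/36, 7 w.p. 1/6, …
E[payout] = (1/36)·2 + (1/18)·3 + (1/12)·4 + (1/9)·5 + (5/36)·6 + (1/6)·7 + (5/36)·8 + (1/9)·9 + (1/12)·10 + (1/18)·11 + (1/36)·12 = 7
Expected profit = 7 − 4 = 3

$3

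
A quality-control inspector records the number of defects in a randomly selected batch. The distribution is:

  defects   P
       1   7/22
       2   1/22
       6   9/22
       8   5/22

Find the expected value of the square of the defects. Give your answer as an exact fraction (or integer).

E[X²] = (7/22)·1 + (1/22)·4 + (9/22)·36 + (5/22)·64
     = 655/22

655/22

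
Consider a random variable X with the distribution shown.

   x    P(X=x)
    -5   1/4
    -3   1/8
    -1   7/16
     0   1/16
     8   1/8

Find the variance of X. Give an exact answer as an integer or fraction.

3759/256

E[X] = (1/4)·(-5) + (1/8)·(-3) + (7/16)·(-1) + (1/16)·0 + (1/8)·8 = -17/16
E[X²] = (1/4)·25 + (1/8)·9 + (7/16)·1 + (1/16)·0 + (1/8)·64 = 253/16
Var(X) = 253/16 − (-17/16)² = 3759/256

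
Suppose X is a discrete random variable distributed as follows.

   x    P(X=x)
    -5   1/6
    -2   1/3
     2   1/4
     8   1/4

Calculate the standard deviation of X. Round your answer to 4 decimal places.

E[X] = 1, E[X²] = 45/2
Var(X) = E[X²] − (E[X])² = 45/2 − 1 = 43/2
SD(X) = √(43/2) ≈ 4.6368

4.6368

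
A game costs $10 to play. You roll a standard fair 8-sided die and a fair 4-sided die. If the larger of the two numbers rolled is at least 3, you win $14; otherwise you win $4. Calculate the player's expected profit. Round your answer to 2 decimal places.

$2.75

E[payout] = (1/8)·4 + (7/8)·14 = 51/4
Expected profit = 51/4 − 10 = 11/4 ≈ $2.75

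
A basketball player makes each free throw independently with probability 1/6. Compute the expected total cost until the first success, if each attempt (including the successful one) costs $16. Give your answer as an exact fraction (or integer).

$96

E[#attempts] = 1/p = 6; E[cost] = 16·6 = 96.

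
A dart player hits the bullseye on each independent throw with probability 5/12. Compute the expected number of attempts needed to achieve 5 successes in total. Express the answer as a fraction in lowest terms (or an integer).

By linearity (sum of 5 independent geometric waits), E[trials] = 5/p = 5/(5/12) = 12.

12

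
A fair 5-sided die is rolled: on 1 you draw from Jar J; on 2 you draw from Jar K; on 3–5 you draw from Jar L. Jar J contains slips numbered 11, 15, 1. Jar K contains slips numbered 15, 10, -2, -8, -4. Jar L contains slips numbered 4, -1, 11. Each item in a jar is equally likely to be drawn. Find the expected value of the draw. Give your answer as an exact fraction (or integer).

126/25

E[X | Jar J] = (11 + 15 + 1)/3 = 9
E[X | Jar K] = (15 + 10 − 2 − 8 − 4)/5 = 11/5
E[X | Jar L] = (4 − 1 + 11)/3 = 14/3
E[X] = (1/5)·9 + (1/5)·11/5 + (3/5)·14/3 = 126/25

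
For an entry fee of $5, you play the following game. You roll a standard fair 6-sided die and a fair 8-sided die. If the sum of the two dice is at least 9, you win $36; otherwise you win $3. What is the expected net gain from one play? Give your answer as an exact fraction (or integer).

E[payout] = (9/16)·3 + (7/16)·36 = 279/16
Expected profit = 279/16 − 5 = 199/16

199/16 dollars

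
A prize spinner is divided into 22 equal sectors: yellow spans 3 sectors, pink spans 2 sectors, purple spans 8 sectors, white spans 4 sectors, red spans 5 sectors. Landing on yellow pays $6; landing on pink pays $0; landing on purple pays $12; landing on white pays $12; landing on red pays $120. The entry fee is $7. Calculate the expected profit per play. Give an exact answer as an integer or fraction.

E[payout] = (3/22)·6 + (2/22)·0 + (8/22)·12 + (4/22)·12 + (5/22)·120 = 381/11
Expected profit = 381/11 − 7 = 304/11

304/11 dollars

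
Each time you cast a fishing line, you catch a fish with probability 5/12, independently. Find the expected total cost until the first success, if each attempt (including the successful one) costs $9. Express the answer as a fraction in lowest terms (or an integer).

108/5 dollars

E[#attempts] = 1/p = 12/5; E[cost] = 9·12/5 = 108/5.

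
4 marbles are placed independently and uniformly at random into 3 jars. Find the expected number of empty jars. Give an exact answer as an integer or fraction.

Let Xⱼ=1 if jar j is empty. P(Xⱼ=1) = ((3-1)/3)^4 = 16/81.
By linearity, E[#empty] = 3·16/81 = 16/27.

16/27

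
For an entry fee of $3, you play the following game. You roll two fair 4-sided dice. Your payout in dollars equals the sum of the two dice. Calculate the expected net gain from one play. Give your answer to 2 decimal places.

Distribution of the sum of the two dice: 2 w.p. 1/16, 3 w.p. 1/8, 4 w.p. 3/16, 5 w.p. 1/4, 6 w.p. 3/16, 7 w.p. 1/8, …
E[payout] = (1/16)·2 + (1/8)·3 + (3/16)·4 + (1/4)·5 + (3/16)·6 + (1/8)·7 + (1/16)·8 = 5
Expected profit = 5 − 3 = 2 ≈ $2.00

$2.00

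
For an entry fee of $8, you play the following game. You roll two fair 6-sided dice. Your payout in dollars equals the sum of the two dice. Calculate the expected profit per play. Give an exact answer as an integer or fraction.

Distribution of the sum of the two dice: 2 w.p. 1/36, 3 w.p. 1/18, 4 w.p. 1/12, 5 w.p. 1/9, 6 w.p. 5/36, 7 w.p. 1/6, …
E[payout] = (1/36)·2 + (1/18)·3 + (1/12)·4 + (1/9)·5 + (5/36)·6 + (1/6)·7 + (5/36)·8 + (1/9)·9 + (1/12)·10 + (1/18)·11 + (1/36)·12 = 7
Expected profit = 7 − 8 = -1

-$1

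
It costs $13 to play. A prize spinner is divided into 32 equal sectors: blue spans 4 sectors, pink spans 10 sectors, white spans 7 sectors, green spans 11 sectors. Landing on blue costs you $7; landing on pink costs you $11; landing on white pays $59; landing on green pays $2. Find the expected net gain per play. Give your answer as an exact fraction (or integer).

-119/32 dollars

E[payout] = (4/32)·(-7) + (10/32)·(-11) + (7/32)·59 + (11/32)·2 = 297/32
Expected profit = 297/32 − 13 = -119/32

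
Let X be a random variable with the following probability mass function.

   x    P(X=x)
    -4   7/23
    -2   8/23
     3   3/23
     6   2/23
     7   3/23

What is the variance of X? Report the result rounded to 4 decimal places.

16.9490

E[X] = (7/23)·(-4) + (8/23)·(-2) + (3/23)·3 + (2/23)·6 + (3/23)·7 = -2/23
E[X²] = (7/23)·16 + (8/23)·4 + (3/23)·9 + (2/23)·36 + (3/23)·49 = 390/23
Var(X) = 390/23 − (-2/23)² = 8966/529 ≈ 16.9490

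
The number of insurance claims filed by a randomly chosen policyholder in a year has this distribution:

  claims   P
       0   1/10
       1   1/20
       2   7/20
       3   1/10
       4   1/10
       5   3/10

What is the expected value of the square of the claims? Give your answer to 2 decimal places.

E[X²] = (1/10)·0 + (1/20)·1 + (7/20)·4 + (1/10)·9 + (1/10)·16 + (3/10)·25
     = 229/20 ≈ 11.45

11.45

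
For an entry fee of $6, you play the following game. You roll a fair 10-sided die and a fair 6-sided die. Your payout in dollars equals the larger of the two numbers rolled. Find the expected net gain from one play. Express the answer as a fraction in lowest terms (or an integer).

1/12 dollars

Distribution of the larger of the two numbers rolled: 1 w.p. 1/60, 2 w.p. 1/20, 3 w.p. 1/12, 4 w.p. 7/60, 5 w.p. 3/20, 6 w.p. 11/60, …
E[payout] = (1/60)·1 + (1/20)·2 + (1/12)·3 + (7/60)·4 + (3/20)·5 + (11/60)·6 + (1/10)·7 + (1/10)·8 + (1/10)·9 + (1/10)·10 = 73/12
Expected profit = 73/12 − 6 = 1/12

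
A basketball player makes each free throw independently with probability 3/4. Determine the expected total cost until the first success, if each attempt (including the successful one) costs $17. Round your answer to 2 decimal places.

E[#attempts] = 1/p = 4/3; E[cost] = 17·4/3 = 68/3.
≈ 22.67

$22.67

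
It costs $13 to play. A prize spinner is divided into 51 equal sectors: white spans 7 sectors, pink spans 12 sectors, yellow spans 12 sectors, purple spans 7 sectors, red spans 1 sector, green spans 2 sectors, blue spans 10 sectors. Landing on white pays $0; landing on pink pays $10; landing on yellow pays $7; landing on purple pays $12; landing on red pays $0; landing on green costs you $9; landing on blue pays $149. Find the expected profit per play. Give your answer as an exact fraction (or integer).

E[payout] = (7/51)·0 + (12/51)·10 + (12/51)·7 + (7/51)·12 + (1/51)·0 + (2/51)·(-9) + (10/51)·149 = 1760/51
Expected profit = 1760/51 − 13 = 1097/51

1097/51 dollars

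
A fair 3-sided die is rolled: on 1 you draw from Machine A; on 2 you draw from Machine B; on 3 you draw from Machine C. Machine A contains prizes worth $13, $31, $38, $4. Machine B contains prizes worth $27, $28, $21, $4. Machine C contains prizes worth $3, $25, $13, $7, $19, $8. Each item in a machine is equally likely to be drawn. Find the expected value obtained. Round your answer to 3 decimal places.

$18.000

E[X | Machine A] = (13 + 31 + 38 + 4)/4 = 43/2
E[X | Machine B] = (27 + 28 + 21 + 4)/4 = 20
E[X | Machine C] = (3 + 25 + 13 + 7 + 19 + 8)/6 = 25/2
E[X] = (1/3)·43/2 + (1/3)·20 + (1/3)·25/2 = 18 ≈ 18.000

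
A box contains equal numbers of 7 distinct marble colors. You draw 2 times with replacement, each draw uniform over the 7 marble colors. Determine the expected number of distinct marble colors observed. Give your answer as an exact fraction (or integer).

13/7

Let Xⱼ=1 if type j appears at least once. P(Xⱼ=1) = 1 − ((7−1)/7)^2 = 13/49.
E[#distinct] = 7·13/49 = 13/7.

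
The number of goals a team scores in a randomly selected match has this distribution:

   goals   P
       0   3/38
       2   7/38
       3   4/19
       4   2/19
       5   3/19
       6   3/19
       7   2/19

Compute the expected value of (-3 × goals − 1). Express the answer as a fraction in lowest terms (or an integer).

E[-3x-1] = (3/38)·(-1) + (7/38)·(-7) + (4/19)·(-10) + (2/19)·(-13) + (3/19)·(-16) + (3/19)·(-19) + (2/19)·(-22)
     = -241/19

-241/19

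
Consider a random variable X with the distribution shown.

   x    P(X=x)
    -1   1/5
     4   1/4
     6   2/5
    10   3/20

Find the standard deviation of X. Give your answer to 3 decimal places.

3.393

E[X] = 47/10, E[X²] = 168/5
Var(X) = E[X²] − (E[X])² = 168/5 − 2209/100 = 1151/100
SD(X) = √(1151/100) ≈ 3.393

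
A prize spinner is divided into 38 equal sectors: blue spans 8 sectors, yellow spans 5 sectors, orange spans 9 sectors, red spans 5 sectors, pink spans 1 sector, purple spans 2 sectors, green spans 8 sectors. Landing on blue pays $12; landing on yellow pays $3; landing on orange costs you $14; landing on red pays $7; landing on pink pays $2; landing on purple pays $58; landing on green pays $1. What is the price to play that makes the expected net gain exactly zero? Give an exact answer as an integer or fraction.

E[payout] = (8/38)·12 + (5/38)·3 + (9/38)·(-14) + (5/38)·7 + (1/38)·2 + (2/38)·58 + (8/38)·1 = 73/19
Fair fee = E[payout] = 73/19

73/19 dollars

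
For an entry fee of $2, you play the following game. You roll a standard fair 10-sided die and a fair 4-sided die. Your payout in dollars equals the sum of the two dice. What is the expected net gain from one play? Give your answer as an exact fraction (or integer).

$6

Distribution of the sum of the two dice: 2 w.p. 1/40, 3 w.p. 1/20, 4 w.p. 3/40, 5 w.p. 1/10, 6 w.p. 1/10, 7 w.p. 1/10, …
E[payout] = (1/40)·2 + (1/20)·3 + (3/40)·4 + (1/10)·5 + (1/10)·6 + (1/10)·7 + (1/10)·8 + (1/10)·9 + (1/10)·10 + (1/10)·11 + (3/40)·12 + (1/20)·13 + (1/40)·14 = 8
Expected profit = 8 − 2 = 6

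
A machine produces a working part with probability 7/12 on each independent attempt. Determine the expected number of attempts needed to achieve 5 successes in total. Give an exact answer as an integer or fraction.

By linearity (sum of 5 independent geometric waits), E[trials] = 5/p = 5/(7/12) = 60/7.

60/7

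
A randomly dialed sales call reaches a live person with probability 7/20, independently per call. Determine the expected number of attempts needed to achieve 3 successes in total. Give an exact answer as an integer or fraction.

By linearity (sum of 3 independent geometric waits), E[trials] = 3/p = 3/(7/20) = 60/7.

60/7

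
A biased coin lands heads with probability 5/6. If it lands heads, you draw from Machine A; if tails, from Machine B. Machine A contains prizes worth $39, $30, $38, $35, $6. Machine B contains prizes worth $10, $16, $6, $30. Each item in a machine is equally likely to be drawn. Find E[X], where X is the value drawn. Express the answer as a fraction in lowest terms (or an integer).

E[X | Machine A] = (39 + 30 + 38 + 35 + 6)/5 = 148/5
E[X | Machine B] = (10 + 16 + 6 + 30)/4 = 31/2
E[X] = (5/6)·148/5 + (1/6)·31/2 = 109/4

109/4 dollars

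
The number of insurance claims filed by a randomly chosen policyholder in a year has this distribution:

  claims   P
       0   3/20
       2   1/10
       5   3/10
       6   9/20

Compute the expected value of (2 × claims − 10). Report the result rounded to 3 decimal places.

-1.200

E[2x-10] = (3/20)·(-10) + (1/10)·(-6) + (3/10)·0 + (9/20)·2
     = -6/5 ≈ -1.200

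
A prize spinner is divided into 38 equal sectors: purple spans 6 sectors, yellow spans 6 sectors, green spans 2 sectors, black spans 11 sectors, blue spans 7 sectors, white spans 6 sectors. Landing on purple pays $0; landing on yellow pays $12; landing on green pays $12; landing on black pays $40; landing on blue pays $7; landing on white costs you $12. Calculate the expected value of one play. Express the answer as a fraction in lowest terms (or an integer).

E[payout] = (6/38)·0 + (6/38)·12 + (2/38)·12 + (11/38)·40 + (7/38)·7 + (6/38)·(-12) = 27/2

27/2 dollars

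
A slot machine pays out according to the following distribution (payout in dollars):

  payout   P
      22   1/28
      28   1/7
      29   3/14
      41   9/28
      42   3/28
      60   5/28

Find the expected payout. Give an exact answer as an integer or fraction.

E[X] = (1/28)·22 + (1/7)·28 + (3/14)·29 + (9/28)·41 + (3/28)·42 + (5/28)·60
     = 1103/28

1103/28 dollars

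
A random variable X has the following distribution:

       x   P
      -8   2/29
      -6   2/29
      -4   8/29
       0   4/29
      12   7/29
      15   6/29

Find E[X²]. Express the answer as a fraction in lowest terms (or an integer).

E[X²] = (2/29)·64 + (2/29)·36 + (8/29)·16 + (4/29)·0 + (7/29)·144 + (6/29)·225
     = 2686/29

2686/29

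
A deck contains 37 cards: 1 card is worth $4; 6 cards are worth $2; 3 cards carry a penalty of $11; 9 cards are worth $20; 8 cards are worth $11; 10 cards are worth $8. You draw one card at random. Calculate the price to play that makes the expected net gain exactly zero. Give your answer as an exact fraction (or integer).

E[payout] = (1/37)·4 + (6/37)·2 + (3/37)·(-11) + (9/37)·20 + (8/37)·11 + (10/37)·8 = 331/37
Fair fee = E[payout] = 331/37

331/37 dollars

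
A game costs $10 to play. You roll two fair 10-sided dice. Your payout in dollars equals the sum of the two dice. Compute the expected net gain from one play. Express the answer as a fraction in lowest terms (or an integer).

Distribution of the sum of the two dice: 2 w.p. 1/100, 3 w.p. 1/50, 4 w.p. 3/100, 5 w.p. 1/25, 6 w.p. 1/20, 7 w.p. 3/50, …
E[payout] = (1/100)·2 + (1/50)·3 + (3/100)·4 + (1/25)·5 + (1/20)·6 + (3/50)·7 + (7/100)·8 + (2/25)·9 + (9/100)·10 + (1/10)·11 + (9/100)·12 + (2/25)·13 + (7/100)·14 + (3/50)·15 + (1/20)·16 + (1/25)·17 + (3/100)·18 + (1/50)·19 + (1/100)·20 = 11
Expected profit = 11 − 10 = 1

$1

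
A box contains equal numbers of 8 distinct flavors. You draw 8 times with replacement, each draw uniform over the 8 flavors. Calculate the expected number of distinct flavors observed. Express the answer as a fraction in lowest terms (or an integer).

Let Xⱼ=1 if type j appears at least once. P(Xⱼ=1) = 1 − ((8−1)/8)^8 = 11012415/16777216.
E[#distinct] = 8·11012415/16777216 = 11012415/2097152.

11012415/2097152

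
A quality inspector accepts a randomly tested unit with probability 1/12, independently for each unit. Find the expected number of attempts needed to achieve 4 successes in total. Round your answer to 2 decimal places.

48.00

By linearity (sum of 4 independent geometric waits), E[trials] = 4/p = 4/(1/12) = 48.
≈ 48.00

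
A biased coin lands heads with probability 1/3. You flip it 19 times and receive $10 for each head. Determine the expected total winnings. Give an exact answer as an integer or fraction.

E[#heads] = 19·1/3 = 19/3 (linearity over flips).
E[winnings] = 10·19/3 = 190/3.

190/3 dollars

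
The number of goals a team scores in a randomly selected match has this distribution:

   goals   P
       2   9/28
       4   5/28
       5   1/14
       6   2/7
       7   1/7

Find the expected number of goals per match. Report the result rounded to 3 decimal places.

4.429

E[X] = (9/28)·2 + (5/28)·4 + (1/14)·5 + (2/7)·6 + (1/7)·7
     = 31/7 ≈ 4.429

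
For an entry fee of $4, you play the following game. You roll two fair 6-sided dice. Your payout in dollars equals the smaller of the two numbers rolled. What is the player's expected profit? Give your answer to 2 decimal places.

-$1.47

Distribution of the smaller of the two numbers rolled: 1 w.p. 11/36, 2 w.p. 1/4, 3 w.p. 7/36, 4 w.p. 5/36, 5 w.p. 1/12, 6 w.p. 1/36
E[payout] = (11/36)·1 + (1/4)·2 + (7/36)·3 + (5/36)·4 + (1/12)·5 + (1/36)·6 = 91/36
Expected profit = 91/36 − 4 = -53/36 ≈ -$1.47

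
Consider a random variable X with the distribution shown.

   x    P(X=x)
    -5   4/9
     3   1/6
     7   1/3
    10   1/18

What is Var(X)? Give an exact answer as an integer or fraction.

1193/36

E[X] = (4/9)·(-5) + (1/6)·3 + (1/3)·7 + (1/18)·10 = 7/6
E[X²] = (4/9)·25 + (1/6)·9 + (1/3)·49 + (1/18)·100 = 69/2
Var(X) = 69/2 − (7/6)² = 1193/36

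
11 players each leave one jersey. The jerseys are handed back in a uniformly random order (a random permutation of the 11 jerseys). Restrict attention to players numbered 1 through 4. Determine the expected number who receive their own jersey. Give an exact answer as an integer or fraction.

4/11

Let Xᵢ = 1 if person i gets their own jersey. For each i, P(Xᵢ=1) = 1/11.
By linearity of expectation, E[X₁+…+X_4] = 4·(1/11) = 4/11.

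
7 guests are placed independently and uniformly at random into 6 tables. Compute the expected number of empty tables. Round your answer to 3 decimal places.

1.674

Let Xⱼ=1 if table j is empty. P(Xⱼ=1) = ((6-1)/6)^7 = 78125/279936.
By linearity, E[#empty] = 6·78125/279936 = 78125/46656.
≈ 1.674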